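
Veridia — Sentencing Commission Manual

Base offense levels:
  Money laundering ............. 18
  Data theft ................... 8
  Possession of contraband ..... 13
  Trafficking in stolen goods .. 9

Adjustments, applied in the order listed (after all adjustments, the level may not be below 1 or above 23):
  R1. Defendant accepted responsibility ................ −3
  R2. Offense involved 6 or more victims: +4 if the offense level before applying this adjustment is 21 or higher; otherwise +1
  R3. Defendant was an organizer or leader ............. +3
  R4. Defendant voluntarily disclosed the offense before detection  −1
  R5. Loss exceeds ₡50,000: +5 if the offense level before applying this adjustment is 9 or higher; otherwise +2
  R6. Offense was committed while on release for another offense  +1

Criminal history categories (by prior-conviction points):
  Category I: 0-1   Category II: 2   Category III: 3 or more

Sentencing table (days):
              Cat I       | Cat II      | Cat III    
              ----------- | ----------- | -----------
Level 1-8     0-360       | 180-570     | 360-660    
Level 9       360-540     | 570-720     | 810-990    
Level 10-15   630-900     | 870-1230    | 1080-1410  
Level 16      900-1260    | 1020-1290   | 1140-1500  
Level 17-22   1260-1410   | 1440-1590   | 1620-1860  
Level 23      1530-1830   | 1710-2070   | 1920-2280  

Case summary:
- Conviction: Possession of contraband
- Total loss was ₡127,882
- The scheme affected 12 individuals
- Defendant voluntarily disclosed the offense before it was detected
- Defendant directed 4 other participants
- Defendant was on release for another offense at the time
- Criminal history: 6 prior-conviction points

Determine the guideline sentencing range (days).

Base offense level for possession of contraband: 13.
R1 does not apply.
R2 applies (level before this adjustment is 13 < 21, so +1): 13 + 1 = 14.
R3 applies: 14 + 3 = 17.
R4 applies: 17 − 1 = 16.
R5 applies (level before this adjustment is 16 ≥ 9, so +5): 16 + 5 = 21.
R6 applies: 21 + 1 = 22.
Final offense level: 22.
Criminal history: 6 prior points → Category III (3+).
Level 22 falls in the 17-22 band.
Grid: Level 17-22 × Category III = 1620-1860 days.

1620-1860 days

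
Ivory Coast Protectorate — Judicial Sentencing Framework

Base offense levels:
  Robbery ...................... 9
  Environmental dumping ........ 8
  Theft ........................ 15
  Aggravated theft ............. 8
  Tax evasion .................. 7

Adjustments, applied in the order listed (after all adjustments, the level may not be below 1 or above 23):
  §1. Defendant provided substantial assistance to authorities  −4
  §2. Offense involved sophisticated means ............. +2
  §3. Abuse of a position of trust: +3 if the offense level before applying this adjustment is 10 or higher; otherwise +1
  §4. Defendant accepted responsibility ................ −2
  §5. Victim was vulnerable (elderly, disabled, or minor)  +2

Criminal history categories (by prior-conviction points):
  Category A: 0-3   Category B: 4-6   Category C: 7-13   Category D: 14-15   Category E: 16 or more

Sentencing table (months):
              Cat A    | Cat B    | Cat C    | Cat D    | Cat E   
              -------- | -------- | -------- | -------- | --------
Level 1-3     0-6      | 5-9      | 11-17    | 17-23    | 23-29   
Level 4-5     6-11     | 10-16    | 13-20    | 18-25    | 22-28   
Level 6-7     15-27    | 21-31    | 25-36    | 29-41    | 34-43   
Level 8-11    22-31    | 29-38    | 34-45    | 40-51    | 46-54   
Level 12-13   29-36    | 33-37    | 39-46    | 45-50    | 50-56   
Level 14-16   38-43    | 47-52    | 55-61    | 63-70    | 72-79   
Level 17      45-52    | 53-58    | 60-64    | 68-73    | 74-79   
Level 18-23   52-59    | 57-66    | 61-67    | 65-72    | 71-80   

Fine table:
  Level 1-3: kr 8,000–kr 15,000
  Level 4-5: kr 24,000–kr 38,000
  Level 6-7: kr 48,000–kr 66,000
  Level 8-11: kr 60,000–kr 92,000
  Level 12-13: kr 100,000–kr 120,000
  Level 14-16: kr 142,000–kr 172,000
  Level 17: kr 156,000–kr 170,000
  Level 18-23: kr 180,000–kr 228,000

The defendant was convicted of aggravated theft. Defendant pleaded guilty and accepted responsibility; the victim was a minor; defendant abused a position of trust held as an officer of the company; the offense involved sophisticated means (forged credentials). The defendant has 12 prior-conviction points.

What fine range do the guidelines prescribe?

Base offense level for aggravated theft: 8.
§1 does not apply.
§2 applies: 8 + 2 = 10.
§3 applies (level before this adjustment is 10 ≥ 10, so +3): 10 + 3 = 13.
§4 applies: 13 − 2 = 11.
§5 applies: 11 + 2 = 13.
Final offense level: 13.
Level 13 falls in the 12-13 band.
Fine table: Level 12-13 → kr 100,000–kr 120,000.

kr 100,000–kr 120,000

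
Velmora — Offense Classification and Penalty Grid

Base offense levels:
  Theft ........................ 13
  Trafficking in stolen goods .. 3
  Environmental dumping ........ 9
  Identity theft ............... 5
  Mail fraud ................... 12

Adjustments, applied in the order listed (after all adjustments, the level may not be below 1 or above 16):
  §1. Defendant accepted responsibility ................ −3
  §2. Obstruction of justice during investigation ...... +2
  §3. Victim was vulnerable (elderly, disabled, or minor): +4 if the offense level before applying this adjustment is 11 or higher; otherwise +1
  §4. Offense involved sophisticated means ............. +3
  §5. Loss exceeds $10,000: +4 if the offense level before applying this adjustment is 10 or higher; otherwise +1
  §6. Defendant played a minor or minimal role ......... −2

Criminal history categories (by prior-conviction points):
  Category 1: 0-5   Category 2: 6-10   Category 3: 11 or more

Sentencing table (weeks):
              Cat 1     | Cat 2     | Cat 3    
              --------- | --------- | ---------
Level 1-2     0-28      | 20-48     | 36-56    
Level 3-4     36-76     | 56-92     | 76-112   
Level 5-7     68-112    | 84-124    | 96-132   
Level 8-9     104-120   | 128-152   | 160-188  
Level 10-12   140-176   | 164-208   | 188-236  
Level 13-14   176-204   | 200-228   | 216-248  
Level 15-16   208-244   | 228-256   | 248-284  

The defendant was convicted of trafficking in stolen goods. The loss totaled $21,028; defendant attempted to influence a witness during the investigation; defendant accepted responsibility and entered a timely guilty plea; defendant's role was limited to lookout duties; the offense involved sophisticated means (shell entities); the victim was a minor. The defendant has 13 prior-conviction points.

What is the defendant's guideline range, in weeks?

Base offense level for trafficking in stolen goods: 3.
§1 applies: 3 − 3 = 0.
§2 applies: 0 + 2 = 2.
§3 applies (level before this adjustment is 2 < 11, so +1): 2 + 1 = 3.
§4 applies: 3 + 3 = 6.
§5 applies (level before this adjustment is 6 < 10, so +1): 6 + 1 = 7.
§6 applies: 7 − 2 = 5.
Final offense level: 5.
Criminal history: 13 prior points → Category 3 (11+).
Level 5 falls in the 5-7 band.
Grid: Level 5-7 × Category 3 = 96-132 weeks.

96-132 weeks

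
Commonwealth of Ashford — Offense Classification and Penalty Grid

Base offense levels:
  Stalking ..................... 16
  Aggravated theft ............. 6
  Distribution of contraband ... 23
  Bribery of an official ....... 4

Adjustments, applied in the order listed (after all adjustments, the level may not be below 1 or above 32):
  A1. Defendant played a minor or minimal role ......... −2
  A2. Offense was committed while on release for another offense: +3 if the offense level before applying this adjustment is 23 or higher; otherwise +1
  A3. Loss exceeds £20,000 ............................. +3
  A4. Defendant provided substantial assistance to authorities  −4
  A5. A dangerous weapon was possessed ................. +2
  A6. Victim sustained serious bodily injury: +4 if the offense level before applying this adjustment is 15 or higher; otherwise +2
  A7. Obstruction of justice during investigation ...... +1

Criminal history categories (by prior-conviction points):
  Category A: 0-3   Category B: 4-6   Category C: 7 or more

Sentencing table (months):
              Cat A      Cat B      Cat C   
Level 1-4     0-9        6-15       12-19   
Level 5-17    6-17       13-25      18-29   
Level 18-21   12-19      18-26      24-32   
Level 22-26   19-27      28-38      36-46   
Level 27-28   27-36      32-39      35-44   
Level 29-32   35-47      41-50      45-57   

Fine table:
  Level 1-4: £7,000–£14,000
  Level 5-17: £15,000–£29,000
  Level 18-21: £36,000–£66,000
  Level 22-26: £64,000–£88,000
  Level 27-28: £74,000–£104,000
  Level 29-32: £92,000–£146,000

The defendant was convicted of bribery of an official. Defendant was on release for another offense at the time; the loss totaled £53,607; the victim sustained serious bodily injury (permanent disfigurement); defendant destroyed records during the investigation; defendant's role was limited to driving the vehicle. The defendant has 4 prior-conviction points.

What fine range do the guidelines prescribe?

£15,000–£29,000

Base offense level for bribery of an official: 4.
A1 applies: 4 − 2 = 2.
A2 applies (level before this adjustment is 2 < 23, so +1): 2 + 1 = 3.
A3 applies: 3 + 3 = 6.
A4 does not apply.
A6 applies (level before this adjustment is 6 < 15, so +2): 6 + 2 = 8.
A7 applies: 8 + 1 = 9.
Final offense level: 9.
Level 9 falls in the 5-17 band.
Fine table: Level 5-17 → £15,000–£29,000.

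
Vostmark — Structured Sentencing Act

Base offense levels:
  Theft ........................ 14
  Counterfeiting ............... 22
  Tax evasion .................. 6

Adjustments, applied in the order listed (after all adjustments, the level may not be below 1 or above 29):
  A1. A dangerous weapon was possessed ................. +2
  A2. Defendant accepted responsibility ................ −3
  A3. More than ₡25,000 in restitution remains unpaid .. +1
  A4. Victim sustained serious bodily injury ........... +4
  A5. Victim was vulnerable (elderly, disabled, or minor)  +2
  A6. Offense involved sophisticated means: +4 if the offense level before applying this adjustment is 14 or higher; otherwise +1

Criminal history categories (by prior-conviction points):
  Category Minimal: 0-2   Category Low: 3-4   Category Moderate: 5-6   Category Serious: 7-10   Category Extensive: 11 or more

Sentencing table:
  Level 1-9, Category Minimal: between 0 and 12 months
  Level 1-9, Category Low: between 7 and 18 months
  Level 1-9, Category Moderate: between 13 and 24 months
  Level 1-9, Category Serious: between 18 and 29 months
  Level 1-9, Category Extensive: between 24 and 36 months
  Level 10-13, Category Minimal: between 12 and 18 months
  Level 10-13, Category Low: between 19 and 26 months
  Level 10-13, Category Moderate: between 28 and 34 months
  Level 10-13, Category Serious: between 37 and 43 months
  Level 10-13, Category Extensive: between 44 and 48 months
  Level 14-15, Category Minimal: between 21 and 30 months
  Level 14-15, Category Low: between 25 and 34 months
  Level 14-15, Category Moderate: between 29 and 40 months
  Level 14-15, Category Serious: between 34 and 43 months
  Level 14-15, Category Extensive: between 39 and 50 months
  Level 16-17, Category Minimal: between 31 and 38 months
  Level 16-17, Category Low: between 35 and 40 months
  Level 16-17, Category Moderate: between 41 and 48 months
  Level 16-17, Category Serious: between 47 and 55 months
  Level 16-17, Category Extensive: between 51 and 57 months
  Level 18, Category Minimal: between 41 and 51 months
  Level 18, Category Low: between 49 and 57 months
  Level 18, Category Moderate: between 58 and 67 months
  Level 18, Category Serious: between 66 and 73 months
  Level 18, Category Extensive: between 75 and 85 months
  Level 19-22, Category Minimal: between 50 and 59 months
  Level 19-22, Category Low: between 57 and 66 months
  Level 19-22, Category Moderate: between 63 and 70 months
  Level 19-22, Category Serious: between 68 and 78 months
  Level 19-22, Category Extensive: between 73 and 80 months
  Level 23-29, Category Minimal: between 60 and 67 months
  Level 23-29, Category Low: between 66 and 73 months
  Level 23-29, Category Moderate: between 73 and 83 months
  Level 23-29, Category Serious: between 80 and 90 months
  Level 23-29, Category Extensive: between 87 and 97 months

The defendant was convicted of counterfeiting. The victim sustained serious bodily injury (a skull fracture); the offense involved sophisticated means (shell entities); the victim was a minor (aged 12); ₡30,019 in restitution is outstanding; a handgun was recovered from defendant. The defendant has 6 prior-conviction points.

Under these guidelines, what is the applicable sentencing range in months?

Base offense level for counterfeiting: 22.
A1 applies: 22 + 2 = 24.
A3 applies: 24 + 1 = 25.
A4 applies: 25 + 4 = 29.
A5 applies: 29 + 2 = 31.
A6 applies (level before this adjustment is 31 ≥ 14, so +4): 31 + 4 = 35.
Level 35 exceeds the maximum of 29; capped at 29.
Final offense level: 29.
Criminal history: 6 prior points → Category Moderate (5-6).
Level 29 falls in the 23-29 band.
Grid: Level 23-29 × Category Moderate = 73-83 months.

73-83 months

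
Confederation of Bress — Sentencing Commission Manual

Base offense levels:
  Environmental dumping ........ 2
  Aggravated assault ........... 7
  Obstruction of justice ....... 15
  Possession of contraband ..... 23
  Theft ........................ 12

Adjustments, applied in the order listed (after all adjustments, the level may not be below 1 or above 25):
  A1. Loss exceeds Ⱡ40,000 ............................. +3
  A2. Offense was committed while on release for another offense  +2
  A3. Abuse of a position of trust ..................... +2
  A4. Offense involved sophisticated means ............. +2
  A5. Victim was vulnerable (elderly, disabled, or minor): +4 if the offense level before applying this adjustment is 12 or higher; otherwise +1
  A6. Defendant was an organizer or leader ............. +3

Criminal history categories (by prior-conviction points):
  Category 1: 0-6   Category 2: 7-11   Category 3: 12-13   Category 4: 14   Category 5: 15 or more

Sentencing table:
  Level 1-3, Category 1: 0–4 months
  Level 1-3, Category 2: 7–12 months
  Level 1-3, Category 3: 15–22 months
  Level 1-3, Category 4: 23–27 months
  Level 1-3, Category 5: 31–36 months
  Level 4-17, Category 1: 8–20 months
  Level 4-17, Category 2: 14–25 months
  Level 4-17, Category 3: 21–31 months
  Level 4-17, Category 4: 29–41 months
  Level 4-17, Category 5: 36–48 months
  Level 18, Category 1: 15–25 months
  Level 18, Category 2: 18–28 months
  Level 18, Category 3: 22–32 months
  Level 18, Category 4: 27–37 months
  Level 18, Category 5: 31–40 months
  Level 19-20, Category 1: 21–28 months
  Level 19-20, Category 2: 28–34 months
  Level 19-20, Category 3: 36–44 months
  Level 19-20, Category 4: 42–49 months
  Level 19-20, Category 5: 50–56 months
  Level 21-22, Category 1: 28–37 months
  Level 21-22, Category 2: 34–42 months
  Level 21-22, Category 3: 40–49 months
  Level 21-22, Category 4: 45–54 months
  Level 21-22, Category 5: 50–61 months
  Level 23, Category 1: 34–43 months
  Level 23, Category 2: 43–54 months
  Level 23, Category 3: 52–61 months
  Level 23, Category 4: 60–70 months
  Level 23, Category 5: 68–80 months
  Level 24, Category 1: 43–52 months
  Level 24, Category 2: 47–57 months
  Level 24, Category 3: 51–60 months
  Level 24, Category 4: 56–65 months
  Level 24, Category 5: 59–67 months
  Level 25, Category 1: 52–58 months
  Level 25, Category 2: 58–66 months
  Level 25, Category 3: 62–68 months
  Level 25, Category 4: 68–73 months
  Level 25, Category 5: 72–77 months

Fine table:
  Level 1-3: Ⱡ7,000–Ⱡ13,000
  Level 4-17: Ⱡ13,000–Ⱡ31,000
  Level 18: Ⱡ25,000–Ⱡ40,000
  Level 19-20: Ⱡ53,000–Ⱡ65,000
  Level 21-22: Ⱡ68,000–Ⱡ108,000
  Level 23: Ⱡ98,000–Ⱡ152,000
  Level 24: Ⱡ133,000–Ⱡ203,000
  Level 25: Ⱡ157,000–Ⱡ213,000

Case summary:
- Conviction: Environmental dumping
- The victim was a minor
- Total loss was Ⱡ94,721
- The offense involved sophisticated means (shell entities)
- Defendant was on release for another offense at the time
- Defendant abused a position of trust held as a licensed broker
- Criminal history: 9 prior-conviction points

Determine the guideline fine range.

Base offense level for environmental dumping: 2.
A1 applies: 2 + 3 = 5.
A2 applies: 5 + 2 = 7.
A3 applies: 7 + 2 = 9.
A4 applies: 9 + 2 = 11.
A5 applies (level before this adjustment is 11 < 12, so +1): 11 + 1 = 12.
A6 does not apply.
Final offense level: 12.
Level 12 falls in the 4-17 band.
Fine table: Level 4-17 → Ⱡ13,000–Ⱡ31,000.

Ⱡ13,000–Ⱡ31,000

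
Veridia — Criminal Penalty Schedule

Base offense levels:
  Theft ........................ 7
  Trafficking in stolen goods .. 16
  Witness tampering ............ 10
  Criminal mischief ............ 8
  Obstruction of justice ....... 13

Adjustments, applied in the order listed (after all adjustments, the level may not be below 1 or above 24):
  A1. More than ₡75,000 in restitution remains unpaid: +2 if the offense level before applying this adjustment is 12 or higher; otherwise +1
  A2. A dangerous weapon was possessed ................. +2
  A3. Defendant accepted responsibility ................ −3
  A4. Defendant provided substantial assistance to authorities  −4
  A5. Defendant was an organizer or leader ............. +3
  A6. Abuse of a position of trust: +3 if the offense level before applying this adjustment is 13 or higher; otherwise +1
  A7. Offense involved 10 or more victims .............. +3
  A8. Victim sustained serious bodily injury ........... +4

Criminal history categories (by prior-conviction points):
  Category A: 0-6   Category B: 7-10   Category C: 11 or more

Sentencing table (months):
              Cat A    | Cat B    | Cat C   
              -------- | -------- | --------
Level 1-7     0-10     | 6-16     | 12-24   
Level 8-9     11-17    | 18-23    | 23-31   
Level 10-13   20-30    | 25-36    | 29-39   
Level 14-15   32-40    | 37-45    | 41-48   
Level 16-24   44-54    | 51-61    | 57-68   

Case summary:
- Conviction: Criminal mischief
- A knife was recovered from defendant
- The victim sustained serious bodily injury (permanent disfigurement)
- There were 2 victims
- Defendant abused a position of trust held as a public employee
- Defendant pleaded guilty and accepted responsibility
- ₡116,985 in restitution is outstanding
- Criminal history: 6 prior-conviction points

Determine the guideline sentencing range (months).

20-30 months

Base offense level for criminal mischief: 8.
A1 applies (level before this adjustment is 8 < 12, so +1): 8 + 1 = 9.
A2 applies: 9 + 2 = 11.
A3 applies: 11 − 3 = 8.
A5 does not apply.
A6 applies (level before this adjustment is 8 < 13, so +1): 8 + 1 = 9.
A7 does not apply.
A8 applies: 9 + 4 = 13.
Final offense level: 13.
Criminal history: 6 prior points → Category A (0-6).
Level 13 falls in the 10-13 band.
Grid: Level 10-13 × Category A = 20-30 months.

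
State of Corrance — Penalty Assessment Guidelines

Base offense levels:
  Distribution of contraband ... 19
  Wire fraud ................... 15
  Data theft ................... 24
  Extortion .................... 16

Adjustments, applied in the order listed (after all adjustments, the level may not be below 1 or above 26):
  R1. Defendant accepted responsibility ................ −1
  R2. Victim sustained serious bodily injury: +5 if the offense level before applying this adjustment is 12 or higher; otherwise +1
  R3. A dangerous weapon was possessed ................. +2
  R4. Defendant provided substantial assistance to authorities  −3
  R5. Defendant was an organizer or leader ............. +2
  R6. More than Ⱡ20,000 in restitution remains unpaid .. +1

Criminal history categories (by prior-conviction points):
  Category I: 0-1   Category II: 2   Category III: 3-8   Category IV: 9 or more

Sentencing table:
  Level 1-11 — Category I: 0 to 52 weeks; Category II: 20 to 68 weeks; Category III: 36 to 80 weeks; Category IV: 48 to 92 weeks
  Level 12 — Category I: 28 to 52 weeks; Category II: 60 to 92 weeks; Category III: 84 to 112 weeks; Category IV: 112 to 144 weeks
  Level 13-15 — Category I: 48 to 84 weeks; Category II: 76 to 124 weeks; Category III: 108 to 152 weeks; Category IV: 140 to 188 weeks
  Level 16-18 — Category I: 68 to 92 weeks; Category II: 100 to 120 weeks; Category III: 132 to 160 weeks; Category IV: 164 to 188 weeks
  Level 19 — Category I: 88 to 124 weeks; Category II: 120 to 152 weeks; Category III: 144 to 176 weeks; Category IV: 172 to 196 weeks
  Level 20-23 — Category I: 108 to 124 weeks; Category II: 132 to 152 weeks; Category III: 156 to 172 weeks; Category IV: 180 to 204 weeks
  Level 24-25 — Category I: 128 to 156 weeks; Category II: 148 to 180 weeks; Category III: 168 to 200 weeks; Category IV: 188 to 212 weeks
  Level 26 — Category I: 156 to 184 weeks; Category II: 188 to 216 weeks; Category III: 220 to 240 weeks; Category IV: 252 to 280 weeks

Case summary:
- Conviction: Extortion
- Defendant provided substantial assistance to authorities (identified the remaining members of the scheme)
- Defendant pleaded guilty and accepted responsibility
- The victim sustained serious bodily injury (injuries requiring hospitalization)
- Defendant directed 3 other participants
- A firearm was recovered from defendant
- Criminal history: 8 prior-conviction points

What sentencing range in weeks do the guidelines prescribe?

156-172 weeks

Base offense level for extortion: 16.
R1 applies: 16 − 1 = 15.
R2 applies (level before this adjustment is 15 ≥ 12, so +5): 15 + 5 = 20.
R3 applies: 20 + 2 = 22.
R4 applies: 22 − 3 = 19.
R5 applies: 19 + 2 = 21.
R6 does not apply.
Final offense level: 21.
Criminal history: 8 prior points → Category III (3-8).
Level 21 falls in the 20-23 band.
Grid: Level 20-23 × Category III = 156-172 weeks.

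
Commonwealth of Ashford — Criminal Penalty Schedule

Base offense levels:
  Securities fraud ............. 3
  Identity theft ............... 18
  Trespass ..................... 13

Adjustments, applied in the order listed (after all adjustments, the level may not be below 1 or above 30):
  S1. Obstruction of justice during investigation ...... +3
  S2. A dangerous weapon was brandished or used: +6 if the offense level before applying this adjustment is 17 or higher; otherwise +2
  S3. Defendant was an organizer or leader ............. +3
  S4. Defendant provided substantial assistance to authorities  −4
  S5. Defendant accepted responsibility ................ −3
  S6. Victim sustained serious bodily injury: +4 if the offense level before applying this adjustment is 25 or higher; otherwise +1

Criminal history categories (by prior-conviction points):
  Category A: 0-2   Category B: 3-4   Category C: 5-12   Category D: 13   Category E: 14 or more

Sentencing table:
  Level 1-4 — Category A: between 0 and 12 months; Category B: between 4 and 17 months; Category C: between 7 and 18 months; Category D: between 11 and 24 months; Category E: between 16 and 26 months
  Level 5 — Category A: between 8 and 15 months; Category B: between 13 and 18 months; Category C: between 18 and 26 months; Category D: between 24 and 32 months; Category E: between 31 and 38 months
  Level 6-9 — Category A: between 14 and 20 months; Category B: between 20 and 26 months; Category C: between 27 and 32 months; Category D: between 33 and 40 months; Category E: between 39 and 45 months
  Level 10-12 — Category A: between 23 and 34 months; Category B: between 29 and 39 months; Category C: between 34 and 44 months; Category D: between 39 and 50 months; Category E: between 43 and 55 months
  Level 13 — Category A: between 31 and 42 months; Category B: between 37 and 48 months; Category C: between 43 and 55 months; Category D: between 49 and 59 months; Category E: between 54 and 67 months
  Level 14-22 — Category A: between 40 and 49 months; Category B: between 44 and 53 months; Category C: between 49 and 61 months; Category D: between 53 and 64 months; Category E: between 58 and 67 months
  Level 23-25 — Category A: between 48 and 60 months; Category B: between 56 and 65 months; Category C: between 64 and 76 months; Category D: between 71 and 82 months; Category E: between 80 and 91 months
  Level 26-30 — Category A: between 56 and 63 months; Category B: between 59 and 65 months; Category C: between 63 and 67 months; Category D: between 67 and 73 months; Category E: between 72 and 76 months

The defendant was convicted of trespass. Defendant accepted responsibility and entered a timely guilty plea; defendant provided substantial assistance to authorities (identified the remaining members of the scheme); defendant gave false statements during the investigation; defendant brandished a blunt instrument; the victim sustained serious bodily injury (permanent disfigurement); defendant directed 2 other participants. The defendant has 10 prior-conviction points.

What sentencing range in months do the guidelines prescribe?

Base offense level for trespass: 13.
S1 applies: 13 + 3 = 16.
S2 applies (level before this adjustment is 16 < 17, so +2): 16 + 2 = 18.
S3 applies: 18 + 3 = 21.
S4 applies: 21 − 4 = 17.
S5 applies: 17 − 3 = 14.
S6 applies (level before this adjustment is 14 < 25, so +1): 14 + 1 = 15.
Final offense level: 15.
Criminal history: 10 prior points → Category C (5-12).
Level 15 falls in the 14-22 band.
Grid: Level 14-22 × Category C = 49-61 months.

49-61 months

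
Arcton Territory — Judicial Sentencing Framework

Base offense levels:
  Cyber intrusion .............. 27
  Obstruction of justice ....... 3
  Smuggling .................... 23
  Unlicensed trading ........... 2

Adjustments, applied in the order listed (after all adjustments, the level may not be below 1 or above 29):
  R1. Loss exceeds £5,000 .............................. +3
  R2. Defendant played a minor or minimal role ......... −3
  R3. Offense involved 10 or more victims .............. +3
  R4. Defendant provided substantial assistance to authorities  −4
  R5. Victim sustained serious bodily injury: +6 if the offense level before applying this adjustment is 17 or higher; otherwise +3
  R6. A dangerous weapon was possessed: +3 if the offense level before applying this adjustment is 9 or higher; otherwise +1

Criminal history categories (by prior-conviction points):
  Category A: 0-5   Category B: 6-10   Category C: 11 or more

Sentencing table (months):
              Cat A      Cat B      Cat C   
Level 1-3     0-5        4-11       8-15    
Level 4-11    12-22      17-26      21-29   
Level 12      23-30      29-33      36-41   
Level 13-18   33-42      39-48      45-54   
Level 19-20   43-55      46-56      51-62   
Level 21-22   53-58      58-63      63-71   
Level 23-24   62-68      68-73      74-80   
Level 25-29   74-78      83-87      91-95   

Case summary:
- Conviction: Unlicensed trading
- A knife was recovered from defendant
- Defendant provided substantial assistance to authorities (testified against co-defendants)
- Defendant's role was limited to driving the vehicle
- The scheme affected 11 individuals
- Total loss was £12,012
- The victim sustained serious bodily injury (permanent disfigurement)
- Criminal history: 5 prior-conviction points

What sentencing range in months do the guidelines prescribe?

Base offense level for unlicensed trading: 2.
R1 applies: 2 + 3 = 5.
R2 applies: 5 − 3 = 2.
R3 applies: 2 + 3 = 5.
R4 applies: 5 − 4 = 1.
R5 applies (level before this adjustment is 1 < 17, so +3): 1 + 3 = 4.
R6 applies (level before this adjustment is 4 < 9, so +1): 4 + 1 = 5.
Final offense level: 5.
Criminal history: 5 prior points → Category A (0-5).
Level 5 falls in the 4-11 band.
Grid: Level 4-11 × Category A = 12-22 months.

12-22 months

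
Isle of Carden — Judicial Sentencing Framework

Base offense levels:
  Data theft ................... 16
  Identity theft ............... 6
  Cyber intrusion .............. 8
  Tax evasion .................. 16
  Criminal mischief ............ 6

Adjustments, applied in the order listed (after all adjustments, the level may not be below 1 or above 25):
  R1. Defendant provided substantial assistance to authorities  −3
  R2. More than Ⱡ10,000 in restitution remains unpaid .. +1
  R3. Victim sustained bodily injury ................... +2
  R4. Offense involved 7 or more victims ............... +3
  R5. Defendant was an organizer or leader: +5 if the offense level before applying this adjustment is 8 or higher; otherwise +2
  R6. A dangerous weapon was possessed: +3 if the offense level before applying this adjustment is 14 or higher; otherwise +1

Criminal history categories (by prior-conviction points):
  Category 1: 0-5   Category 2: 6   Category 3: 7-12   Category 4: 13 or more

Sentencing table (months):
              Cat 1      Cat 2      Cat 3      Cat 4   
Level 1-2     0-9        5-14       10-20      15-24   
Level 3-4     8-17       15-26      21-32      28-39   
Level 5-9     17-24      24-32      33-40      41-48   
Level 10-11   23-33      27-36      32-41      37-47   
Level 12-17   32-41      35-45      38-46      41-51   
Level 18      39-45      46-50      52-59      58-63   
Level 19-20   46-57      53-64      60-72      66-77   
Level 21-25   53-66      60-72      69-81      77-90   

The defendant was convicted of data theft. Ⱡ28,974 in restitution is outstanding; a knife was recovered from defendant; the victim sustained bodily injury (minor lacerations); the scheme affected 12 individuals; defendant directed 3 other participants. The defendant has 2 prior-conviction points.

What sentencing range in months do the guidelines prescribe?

Base offense level for data theft: 16.
R2 applies: 16 + 1 = 17.
R3 applies: 17 + 2 = 19.
R4 applies: 19 + 3 = 22.
R5 applies (level before this adjustment is 22 ≥ 8, so +5): 22 + 5 = 27.
R6 applies (level before this adjustment is 27 ≥ 14, so +3): 27 + 3 = 30.
Level 30 exceeds the maximum of 25; capped at 25.
Final offense level: 25.
Criminal history: 2 prior points → Category 1 (0-5).
Level 25 falls in the 21-25 band.
Grid: Level 21-25 × Category 1 = 53-66 months.

53-66 months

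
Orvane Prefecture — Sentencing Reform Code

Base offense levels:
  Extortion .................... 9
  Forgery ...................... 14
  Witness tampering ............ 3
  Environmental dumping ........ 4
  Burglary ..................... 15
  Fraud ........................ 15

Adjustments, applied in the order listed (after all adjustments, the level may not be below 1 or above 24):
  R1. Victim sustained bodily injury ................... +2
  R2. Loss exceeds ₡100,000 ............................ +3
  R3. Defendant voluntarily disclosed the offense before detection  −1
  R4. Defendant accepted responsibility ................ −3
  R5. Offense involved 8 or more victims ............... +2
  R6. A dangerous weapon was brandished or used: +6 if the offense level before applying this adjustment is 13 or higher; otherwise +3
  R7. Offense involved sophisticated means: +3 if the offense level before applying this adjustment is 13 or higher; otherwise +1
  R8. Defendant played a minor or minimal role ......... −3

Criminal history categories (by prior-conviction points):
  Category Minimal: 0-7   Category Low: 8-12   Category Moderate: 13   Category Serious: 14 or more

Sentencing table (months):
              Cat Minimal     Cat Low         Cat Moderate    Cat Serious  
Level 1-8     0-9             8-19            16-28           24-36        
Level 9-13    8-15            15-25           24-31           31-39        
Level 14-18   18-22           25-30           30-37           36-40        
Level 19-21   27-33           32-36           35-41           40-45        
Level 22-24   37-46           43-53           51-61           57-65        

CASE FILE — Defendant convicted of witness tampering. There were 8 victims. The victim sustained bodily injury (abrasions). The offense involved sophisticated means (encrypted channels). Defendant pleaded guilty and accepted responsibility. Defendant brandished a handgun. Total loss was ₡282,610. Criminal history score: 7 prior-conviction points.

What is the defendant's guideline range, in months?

Base offense level for witness tampering: 3.
R1 applies: 3 + 2 = 5.
R2 applies: 5 + 3 = 8.
R3 does not apply.
R4 applies: 8 − 3 = 5.
R5 applies: 5 + 2 = 7.
R6 applies (level before this adjustment is 7 < 13, so +3): 7 + 3 = 10.
R7 applies (level before this adjustment is 10 < 13, so +1): 10 + 1 = 11.
R8 does not apply.
Final offense level: 11.
Criminal history: 7 prior points → Category Minimal (0-7).
Level 11 falls in the 9-13 band.
Grid: Level 9-13 × Category Minimal = 8-15 months.

8-15 months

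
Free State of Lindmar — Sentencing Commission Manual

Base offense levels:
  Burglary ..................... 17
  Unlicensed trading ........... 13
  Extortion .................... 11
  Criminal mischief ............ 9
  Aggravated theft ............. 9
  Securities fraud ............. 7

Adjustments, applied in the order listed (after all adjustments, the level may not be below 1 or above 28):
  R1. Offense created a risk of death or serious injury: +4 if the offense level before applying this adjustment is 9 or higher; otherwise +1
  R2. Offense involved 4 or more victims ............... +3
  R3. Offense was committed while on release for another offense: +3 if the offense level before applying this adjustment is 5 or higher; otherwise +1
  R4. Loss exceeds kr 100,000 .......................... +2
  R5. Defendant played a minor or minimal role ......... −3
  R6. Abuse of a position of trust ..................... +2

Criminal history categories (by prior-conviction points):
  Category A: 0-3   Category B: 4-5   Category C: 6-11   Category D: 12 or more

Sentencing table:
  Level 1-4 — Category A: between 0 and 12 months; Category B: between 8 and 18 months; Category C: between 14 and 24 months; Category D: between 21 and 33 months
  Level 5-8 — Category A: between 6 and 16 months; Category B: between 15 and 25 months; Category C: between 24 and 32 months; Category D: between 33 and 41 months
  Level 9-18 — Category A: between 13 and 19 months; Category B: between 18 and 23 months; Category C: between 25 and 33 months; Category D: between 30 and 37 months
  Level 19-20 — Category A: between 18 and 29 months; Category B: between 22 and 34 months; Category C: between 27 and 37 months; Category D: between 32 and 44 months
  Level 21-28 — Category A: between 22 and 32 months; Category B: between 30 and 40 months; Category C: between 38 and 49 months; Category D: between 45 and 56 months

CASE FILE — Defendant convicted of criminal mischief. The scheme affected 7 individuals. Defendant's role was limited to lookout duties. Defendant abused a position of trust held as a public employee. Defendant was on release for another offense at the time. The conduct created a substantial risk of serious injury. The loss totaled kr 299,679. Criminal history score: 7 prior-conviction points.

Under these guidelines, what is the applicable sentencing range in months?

Base offense level for criminal mischief: 9.
R1 applies (level before this adjustment is 9 ≥ 9, so +4): 9 + 4 = 13.
R2 applies: 13 + 3 = 16.
R3 applies (level before this adjustment is 16 ≥ 5, so +3): 16 + 3 = 19.
R4 applies: 19 + 2 = 21.
R5 applies: 21 − 3 = 18.
R6 applies: 18 + 2 = 20.
Final offense level: 20.
Criminal history: 7 prior points → Category C (6-11).
Level 20 falls in the 19-20 band.
Grid: Level 19-20 × Category C = 27-37 months.

27-37 months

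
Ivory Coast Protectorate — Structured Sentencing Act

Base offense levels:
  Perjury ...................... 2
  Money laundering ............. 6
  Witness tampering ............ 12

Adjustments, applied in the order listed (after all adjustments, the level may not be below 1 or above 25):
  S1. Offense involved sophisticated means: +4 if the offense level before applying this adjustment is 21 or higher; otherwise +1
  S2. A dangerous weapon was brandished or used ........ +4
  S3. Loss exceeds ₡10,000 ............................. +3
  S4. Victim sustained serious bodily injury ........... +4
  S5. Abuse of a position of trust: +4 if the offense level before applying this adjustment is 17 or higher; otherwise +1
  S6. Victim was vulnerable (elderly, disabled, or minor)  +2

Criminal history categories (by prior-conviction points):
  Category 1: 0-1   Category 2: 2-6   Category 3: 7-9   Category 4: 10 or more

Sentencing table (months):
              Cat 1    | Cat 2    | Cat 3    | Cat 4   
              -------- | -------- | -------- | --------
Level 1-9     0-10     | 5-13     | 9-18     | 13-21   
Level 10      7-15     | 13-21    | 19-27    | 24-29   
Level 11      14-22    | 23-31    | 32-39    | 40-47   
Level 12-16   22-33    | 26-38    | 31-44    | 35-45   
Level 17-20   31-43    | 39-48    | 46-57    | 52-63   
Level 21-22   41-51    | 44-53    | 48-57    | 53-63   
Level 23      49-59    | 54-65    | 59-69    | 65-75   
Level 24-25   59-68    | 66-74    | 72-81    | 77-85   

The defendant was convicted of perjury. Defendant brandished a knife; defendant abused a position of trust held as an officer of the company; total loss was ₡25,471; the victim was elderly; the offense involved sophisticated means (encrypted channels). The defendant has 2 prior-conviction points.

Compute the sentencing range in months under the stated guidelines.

Base offense level for perjury: 2.
S1 applies (level before this adjustment is 2 < 21, so +1): 2 + 1 = 3.
S2 applies: 3 + 4 = 7.
S3 applies: 7 + 3 = 10.
S5 applies (level before this adjustment is 10 < 17, so +1): 10 + 1 = 11.
S6 applies: 11 + 2 = 13.
Final offense level: 13.
Criminal history: 2 prior points → Category 2 (2-6).
Level 13 falls in the 12-16 band.
Grid: Level 12-16 × Category 2 = 26-38 months.

26-38 months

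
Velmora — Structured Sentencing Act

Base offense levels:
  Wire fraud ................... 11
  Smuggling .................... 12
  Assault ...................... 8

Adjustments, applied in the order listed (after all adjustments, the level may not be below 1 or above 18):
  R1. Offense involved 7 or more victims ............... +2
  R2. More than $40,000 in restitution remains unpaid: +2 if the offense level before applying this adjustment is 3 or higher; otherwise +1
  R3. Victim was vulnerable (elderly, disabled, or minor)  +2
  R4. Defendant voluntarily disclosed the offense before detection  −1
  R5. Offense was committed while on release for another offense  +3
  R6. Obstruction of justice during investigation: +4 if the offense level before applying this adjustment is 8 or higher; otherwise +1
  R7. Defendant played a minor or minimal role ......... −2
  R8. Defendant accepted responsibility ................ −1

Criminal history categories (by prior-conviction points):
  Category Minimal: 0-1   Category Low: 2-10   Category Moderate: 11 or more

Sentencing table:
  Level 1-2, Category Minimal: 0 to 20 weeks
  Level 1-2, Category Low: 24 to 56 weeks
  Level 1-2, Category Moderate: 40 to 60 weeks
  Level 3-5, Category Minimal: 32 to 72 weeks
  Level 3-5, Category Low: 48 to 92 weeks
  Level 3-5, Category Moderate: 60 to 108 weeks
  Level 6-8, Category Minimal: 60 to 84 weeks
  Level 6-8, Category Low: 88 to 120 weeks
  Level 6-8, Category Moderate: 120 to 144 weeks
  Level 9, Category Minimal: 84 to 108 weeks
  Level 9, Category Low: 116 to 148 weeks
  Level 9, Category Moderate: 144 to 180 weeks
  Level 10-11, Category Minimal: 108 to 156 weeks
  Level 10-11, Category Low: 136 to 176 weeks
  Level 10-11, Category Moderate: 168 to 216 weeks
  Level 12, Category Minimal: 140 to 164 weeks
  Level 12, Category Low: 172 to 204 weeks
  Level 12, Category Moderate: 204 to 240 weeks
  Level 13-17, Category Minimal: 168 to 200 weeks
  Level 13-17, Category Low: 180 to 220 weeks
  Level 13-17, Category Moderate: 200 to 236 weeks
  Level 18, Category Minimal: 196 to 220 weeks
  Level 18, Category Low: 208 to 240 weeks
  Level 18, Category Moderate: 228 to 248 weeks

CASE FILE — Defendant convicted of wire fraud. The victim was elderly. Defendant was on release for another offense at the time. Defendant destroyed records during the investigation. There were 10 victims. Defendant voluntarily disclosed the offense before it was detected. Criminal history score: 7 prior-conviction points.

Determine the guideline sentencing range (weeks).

Base offense level for wire fraud: 11.
R1 applies: 11 + 2 = 13.
R3 applies: 13 + 2 = 15.
R4 applies: 15 − 1 = 14.
R5 applies: 14 + 3 = 17.
R6 applies (level before this adjustment is 17 ≥ 8, so +4): 17 + 4 = 21.
R7 does not apply.
R8 does not apply.
Level 21 exceeds the maximum of 18; capped at 18.
Final offense level: 18.
Criminal history: 7 prior points → Category Low (2-10).
Level 18 falls in the 18 band.
Grid: Level 18 × Category Low = 208-240 weeks.

208-240 weeks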